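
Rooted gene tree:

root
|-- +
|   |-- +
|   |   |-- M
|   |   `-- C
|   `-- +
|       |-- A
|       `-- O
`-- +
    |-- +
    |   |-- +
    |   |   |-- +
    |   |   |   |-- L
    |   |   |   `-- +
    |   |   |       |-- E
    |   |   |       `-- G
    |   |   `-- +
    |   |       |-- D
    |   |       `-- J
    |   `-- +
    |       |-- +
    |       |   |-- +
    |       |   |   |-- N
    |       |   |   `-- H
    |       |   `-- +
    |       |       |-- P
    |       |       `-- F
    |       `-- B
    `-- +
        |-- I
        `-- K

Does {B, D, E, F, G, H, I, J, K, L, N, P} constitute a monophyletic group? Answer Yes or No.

The most recent common ancestor of these taxa subtends ((((L,(E,G)),(D,J)),(((N,H),(P,F)),B)),(I,K)).
That clade has exactly 12 tips — every listed taxon and nothing else — so the group is monophyletic.

Yes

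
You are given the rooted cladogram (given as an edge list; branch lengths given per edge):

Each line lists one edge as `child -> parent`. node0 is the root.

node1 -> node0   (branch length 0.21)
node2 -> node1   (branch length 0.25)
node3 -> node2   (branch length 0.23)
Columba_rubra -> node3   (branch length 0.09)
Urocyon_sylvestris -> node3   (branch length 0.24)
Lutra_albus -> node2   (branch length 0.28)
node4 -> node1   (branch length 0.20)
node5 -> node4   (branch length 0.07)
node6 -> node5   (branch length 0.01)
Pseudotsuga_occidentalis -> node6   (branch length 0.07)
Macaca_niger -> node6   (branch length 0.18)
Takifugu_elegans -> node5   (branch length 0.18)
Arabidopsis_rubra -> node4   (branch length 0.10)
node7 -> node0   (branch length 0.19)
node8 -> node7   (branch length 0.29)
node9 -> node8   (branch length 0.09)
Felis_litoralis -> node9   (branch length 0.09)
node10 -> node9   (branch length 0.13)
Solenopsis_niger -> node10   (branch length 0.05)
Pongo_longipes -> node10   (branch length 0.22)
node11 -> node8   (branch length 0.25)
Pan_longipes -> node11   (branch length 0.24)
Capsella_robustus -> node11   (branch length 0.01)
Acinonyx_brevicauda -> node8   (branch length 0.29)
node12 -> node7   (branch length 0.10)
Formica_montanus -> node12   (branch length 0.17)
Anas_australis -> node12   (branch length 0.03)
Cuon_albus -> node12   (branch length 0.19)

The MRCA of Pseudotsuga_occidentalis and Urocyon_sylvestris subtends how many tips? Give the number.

The MRCA of Pseudotsuga_occidentalis and Urocyon_sylvestris is the node subtending (((Columba_rubra,Urocyon_sylvestris),Lutra_albus),(((Pseudotsuga_occidentalis,Macaca_niger),Takifugu_elegans),Arabidopsis_rubra)).
That clade contains 7 terminal taxa: Arabidopsis_rubra, Columba_rubra, Lutra_albus, Macaca_niger, Pseudotsuga_occidentalis, Takifugu_elegans, Urocyon_sylvestris.

7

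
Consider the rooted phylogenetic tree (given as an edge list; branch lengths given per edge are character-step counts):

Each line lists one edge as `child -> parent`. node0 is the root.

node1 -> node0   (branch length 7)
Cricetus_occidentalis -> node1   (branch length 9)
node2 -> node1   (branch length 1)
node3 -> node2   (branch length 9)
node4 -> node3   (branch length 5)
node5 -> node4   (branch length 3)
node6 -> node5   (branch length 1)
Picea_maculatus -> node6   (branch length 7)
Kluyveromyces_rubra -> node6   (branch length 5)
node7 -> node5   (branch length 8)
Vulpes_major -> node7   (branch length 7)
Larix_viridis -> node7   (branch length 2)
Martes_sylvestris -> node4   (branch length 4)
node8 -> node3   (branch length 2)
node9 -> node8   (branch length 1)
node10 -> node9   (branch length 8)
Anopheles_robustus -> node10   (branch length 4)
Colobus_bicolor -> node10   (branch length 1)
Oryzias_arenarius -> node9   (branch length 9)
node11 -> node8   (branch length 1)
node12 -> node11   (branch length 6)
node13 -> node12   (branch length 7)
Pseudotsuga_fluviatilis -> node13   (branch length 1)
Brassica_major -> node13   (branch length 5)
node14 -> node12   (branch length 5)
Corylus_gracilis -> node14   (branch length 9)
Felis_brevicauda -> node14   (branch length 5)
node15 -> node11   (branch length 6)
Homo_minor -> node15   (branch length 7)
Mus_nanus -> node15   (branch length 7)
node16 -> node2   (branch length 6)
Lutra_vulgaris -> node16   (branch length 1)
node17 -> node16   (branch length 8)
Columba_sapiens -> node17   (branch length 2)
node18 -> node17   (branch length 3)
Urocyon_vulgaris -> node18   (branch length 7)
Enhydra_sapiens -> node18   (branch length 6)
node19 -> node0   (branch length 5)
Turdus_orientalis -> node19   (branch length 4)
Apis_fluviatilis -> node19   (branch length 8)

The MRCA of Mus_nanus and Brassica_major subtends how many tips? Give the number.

6

The MRCA of Mus_nanus and Brassica_major is the node subtending (((Pseudotsuga_fluviatilis,Brassica_major),(Corylus_gracilis,Felis_brevicauda)),(Homo_minor,Mus_nanus)).
That clade contains 6 terminal taxa: Brassica_major, Corylus_gracilis, Felis_brevicauda, Homo_minor, Mus_nanus, Pseudotsuga_fluviatilis.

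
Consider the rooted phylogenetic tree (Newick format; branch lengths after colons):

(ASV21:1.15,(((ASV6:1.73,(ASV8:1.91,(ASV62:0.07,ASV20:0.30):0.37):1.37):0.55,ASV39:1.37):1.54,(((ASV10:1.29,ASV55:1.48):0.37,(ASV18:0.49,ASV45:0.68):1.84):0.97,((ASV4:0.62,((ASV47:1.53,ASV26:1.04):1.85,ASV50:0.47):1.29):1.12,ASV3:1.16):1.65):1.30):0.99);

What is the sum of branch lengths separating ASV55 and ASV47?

10.26

The path runs ASV55 → … → MRCA → … → ASV47; the MRCA is the node subtending (((ASV10,ASV55),(ASV18,ASV45)),((ASV4,((ASV47,ASV26),ASV50)),ASV3)).
Branch lengths along that path: 1.48 + 0.37 + 0.97 + 1.65 + 1.12 + 1.29 + 1.85 + 1.53 = 10.26.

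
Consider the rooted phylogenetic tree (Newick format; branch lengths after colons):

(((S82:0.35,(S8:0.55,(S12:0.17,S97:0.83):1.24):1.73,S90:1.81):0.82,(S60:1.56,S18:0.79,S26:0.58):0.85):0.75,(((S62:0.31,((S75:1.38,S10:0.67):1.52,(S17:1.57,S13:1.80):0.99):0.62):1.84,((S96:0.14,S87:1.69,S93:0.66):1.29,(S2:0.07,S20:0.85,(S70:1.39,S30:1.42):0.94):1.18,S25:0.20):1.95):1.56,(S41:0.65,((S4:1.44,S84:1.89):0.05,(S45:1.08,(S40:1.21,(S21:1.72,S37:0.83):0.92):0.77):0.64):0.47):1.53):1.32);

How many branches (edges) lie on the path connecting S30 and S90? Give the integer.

9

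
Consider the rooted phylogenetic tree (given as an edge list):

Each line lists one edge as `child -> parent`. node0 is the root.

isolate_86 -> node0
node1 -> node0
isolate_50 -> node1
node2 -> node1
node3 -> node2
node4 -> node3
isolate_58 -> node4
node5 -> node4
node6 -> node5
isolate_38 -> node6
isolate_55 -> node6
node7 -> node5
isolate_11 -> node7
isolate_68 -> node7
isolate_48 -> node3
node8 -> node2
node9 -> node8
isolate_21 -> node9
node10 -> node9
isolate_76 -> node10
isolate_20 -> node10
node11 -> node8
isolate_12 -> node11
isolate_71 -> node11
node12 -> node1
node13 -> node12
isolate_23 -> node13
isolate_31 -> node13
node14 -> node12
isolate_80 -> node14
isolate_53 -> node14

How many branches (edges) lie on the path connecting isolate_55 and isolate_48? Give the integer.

The MRCA of isolate_55 and isolate_48 is the node subtending ((isolate_58,((isolate_38,isolate_55),(isolate_11,isolate_68))),isolate_48).
From isolate_55 up to that node: 4 branches. From isolate_48 up to the same node: 1 branch. Total: 4 + 1 = 5.

5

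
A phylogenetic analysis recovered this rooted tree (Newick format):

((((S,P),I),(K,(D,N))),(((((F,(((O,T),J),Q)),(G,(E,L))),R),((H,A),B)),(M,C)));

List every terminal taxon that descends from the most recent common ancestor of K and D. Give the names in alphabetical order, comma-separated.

D, K, N

Tracing K: it sits inside (K,(D,N)).
Tracing D: it sits inside (D,N).
The smallest clade enclosing both is (K,(D,N)); the answer is its 3 terminal taxa in alphabetical order.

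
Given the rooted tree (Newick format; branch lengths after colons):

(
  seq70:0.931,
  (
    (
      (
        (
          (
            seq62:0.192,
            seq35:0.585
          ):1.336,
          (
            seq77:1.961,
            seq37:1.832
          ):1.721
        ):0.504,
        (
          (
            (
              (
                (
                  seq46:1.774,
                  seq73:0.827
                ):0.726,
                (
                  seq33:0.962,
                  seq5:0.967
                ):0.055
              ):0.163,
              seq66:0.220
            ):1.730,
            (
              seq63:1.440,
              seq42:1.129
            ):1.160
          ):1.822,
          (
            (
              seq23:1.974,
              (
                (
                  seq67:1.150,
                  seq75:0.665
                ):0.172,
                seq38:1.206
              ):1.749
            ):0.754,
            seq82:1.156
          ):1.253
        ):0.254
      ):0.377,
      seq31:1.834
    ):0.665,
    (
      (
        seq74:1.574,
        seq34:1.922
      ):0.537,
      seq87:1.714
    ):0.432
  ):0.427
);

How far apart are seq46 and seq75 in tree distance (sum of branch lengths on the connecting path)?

10.808

The path runs seq46 → … → MRCA → … → seq75; the MRCA is the node subtending (((((seq46,seq73),(seq33,seq5)),seq66),(seq63,seq42)),((seq23,((seq67,seq75),seq38)),seq82)).
Branch lengths along that path: 1.774 + 0.726 + 0.163 + 1.730 + 1.822 + 1.253 + 0.754 + 1.749 + 0.172 + 0.665 = 10.808.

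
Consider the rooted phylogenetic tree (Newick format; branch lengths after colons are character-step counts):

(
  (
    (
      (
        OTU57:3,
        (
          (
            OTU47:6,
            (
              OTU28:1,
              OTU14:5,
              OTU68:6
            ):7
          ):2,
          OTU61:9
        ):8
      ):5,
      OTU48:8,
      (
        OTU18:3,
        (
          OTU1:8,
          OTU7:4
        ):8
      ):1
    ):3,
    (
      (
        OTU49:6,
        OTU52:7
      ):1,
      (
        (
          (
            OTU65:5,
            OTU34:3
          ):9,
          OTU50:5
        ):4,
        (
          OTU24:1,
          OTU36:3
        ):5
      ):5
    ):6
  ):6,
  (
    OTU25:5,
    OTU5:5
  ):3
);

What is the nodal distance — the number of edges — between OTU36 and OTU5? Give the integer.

7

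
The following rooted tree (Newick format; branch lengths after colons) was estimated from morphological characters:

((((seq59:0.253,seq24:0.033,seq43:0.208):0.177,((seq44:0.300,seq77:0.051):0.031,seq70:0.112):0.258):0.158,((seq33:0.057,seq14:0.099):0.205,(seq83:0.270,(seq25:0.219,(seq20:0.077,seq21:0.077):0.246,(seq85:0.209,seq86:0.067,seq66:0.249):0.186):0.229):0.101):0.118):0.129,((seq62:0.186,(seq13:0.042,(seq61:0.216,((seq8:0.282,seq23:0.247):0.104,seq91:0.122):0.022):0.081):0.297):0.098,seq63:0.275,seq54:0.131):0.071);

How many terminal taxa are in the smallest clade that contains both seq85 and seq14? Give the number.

The MRCA of seq85 and seq14 is the node subtending ((seq33,seq14),(seq83,(seq25,(seq20,seq21),(seq85,seq86,seq66)))).
That clade contains 9 terminal taxa: seq14, seq20, seq21, seq25, seq33, seq66, seq83, seq85, seq86.

9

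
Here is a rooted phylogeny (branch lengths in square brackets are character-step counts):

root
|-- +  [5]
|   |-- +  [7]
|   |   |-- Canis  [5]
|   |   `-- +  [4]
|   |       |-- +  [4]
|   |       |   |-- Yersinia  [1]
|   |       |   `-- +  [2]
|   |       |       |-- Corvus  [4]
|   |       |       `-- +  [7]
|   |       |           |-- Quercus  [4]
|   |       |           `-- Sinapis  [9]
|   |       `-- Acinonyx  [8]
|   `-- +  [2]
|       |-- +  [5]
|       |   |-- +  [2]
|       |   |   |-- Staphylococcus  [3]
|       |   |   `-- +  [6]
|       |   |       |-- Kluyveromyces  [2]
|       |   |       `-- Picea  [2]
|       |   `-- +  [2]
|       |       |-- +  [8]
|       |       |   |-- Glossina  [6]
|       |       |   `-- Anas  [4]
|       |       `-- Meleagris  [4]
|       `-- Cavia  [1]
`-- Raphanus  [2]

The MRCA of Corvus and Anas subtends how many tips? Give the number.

13

The MRCA of Corvus and Anas is the node subtending ((Canis,((Yersinia,(Corvus,(Quercus,Sinapis))),Acinonyx)),(((Staphylococcus,(Kluyveromyces,Picea)),((Glossina,Anas),Meleagris)),Cavia)).
That clade contains 13 terminal taxa: Acinonyx, Anas, Canis, Cavia, Corvus, Glossina, Kluyveromyces, Meleagris, Picea, Quercus, Sinapis, Staphylococcus, Yersinia.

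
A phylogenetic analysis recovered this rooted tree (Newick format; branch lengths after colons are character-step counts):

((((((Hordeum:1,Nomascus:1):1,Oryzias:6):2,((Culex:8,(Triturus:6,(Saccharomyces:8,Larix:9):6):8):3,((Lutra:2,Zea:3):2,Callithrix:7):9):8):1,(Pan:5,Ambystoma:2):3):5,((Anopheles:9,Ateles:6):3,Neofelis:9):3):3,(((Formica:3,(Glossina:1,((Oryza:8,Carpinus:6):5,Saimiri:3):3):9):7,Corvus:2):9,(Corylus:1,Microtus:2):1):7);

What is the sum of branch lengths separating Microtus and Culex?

The path runs Microtus → … → MRCA → … → Culex; the MRCA is the root of the tree.
Branch lengths along that path: 2 + 1 + 7 + 3 + 5 + 1 + 8 + 3 + 8 = 38.

38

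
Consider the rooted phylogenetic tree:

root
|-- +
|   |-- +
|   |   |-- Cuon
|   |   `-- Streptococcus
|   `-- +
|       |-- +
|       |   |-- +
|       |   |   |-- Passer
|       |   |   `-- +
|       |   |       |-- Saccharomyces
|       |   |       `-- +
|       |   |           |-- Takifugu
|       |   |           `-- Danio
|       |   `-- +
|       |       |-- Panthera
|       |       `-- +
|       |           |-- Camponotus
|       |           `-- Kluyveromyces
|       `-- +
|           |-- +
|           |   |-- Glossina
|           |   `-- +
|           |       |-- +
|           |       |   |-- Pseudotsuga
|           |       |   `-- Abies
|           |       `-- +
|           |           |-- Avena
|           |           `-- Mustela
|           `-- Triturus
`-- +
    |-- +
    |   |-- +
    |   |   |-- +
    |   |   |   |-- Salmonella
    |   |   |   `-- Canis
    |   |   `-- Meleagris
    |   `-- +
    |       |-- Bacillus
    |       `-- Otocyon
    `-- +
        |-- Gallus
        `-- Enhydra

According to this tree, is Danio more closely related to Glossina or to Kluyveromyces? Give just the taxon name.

The MRCA of Danio and Kluyveromyces subtends ((Passer,(Saccharomyces,(Takifugu,Danio))),(Panthera,(Camponotus,Kluyveromyces))) (7 taxa).
The MRCA of Danio and Glossina subtends (((Passer,(Saccharomyces,(Takifugu,Danio))),(Panthera,(Camponotus,Kluyveromyces))),((Glossina,((Pseudotsuga,Abies),(Avena,Mustela))),Triturus)) (13 taxa).
The first is nested inside the second, so Danio shares a more recent common ancestor with Kluyveromyces.

Kluyveromyces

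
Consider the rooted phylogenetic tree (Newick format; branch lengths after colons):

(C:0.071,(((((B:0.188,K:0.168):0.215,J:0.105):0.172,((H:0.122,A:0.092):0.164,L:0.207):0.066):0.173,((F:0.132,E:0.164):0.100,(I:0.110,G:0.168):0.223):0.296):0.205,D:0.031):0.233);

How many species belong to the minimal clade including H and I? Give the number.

The MRCA of H and I is the node subtending ((((B,K),J),((H,A),L)),((F,E),(I,G))).
That clade contains 10 terminal taxa: A, B, E, F, G, H, I, J, K, L.

10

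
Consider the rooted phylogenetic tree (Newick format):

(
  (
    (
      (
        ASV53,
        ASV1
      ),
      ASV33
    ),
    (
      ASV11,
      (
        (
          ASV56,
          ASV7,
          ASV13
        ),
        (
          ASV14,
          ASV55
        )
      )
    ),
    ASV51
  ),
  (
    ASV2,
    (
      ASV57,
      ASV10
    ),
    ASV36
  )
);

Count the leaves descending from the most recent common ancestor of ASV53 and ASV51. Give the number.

10

The MRCA of ASV53 and ASV51 is the node subtending (((ASV53,ASV1),ASV33),(ASV11,((ASV56,ASV7,ASV13),(ASV14,ASV55))),ASV51).
That clade contains 10 terminal taxa: ASV1, ASV11, ASV13, ASV14, ASV33, ASV51, ASV53, ASV55, ASV56, ASV7.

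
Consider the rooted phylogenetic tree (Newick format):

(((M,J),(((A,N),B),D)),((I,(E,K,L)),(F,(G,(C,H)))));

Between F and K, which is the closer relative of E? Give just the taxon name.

K

The MRCA of E and K subtends (E,K,L) (3 taxa).
The MRCA of E and F subtends ((I,(E,K,L)),(F,(G,(C,H)))) (8 taxa).
The first is nested inside the second, so E shares a more recent common ancestor with K.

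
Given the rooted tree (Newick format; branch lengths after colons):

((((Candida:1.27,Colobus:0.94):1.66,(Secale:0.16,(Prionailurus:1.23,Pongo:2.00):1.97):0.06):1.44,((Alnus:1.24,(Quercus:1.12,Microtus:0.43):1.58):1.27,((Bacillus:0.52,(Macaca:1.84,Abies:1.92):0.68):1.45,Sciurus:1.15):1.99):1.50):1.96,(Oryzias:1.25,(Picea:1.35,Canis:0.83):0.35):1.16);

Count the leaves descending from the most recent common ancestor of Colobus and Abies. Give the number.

The MRCA of Colobus and Abies is the node subtending (((Candida,Colobus),(Secale,(Prionailurus,Pongo))),((Alnus,(Quercus,Microtus)),((Bacillus,(Macaca,Abies)),Sciurus))).
That clade contains 12 terminal taxa: Abies, Alnus, Bacillus, Candida, Colobus, Macaca, Microtus, Pongo, Prionailurus, Quercus, Sciurus, Secale.

12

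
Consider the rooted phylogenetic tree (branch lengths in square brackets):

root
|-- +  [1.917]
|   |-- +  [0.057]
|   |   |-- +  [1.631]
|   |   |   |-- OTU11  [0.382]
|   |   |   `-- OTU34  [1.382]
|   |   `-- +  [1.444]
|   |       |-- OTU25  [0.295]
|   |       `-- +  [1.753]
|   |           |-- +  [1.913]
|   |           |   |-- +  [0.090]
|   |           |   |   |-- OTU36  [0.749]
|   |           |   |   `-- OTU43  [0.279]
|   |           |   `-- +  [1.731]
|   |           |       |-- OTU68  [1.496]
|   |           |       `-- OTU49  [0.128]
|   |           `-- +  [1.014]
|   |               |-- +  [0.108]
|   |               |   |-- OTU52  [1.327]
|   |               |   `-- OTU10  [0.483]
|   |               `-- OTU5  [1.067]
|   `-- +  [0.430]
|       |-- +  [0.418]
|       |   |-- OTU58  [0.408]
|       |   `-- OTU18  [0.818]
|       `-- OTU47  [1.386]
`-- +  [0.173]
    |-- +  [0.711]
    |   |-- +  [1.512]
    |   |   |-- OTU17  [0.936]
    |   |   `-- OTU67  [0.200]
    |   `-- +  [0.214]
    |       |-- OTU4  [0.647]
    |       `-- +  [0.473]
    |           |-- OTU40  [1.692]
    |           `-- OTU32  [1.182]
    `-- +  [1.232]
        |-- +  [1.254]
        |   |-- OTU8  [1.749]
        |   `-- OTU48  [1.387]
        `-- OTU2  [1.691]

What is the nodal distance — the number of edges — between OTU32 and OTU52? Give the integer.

12

The MRCA of OTU32 and OTU52 is the root of the tree.
From OTU32 up to that node: 5 branches. From OTU52 up to the same node: 7 branches. Total: 5 + 7 = 12.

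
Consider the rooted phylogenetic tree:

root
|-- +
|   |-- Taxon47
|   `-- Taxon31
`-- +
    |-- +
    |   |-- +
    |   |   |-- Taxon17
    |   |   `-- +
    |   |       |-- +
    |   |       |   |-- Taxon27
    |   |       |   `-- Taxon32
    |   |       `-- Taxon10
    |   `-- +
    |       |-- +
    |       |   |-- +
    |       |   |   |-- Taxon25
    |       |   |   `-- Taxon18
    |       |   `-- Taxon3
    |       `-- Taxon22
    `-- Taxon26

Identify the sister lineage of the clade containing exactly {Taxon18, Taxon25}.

The clade containing exactly {Taxon18, Taxon25} attaches to the tree at the node subtending ((Taxon25,Taxon18),Taxon3).
The other lineage descending from that same node — the sister group — is the single tip Taxon3.

Taxon3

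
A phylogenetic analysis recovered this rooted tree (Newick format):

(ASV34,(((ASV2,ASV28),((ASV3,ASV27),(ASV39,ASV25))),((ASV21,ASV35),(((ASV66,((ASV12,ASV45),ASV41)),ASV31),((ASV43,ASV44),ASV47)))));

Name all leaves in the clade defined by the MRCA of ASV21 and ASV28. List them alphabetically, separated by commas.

ASV12, ASV2, ASV21, ASV25, ASV27, ASV28, ASV3, ASV31, ASV35, ASV39, ASV41, ASV43, ASV44, ASV45, ASV47, ASV66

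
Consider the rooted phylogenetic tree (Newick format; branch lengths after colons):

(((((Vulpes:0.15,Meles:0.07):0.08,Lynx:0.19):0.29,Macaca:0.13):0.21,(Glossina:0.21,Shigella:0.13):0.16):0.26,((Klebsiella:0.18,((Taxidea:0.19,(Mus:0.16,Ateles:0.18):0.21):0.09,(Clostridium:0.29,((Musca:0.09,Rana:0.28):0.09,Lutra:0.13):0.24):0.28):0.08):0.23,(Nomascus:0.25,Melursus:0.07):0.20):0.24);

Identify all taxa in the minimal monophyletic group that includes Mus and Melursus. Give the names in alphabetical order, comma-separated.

Ateles, Clostridium, Klebsiella, Lutra, Melursus, Mus, Musca, Nomascus, Rana, Taxidea

Tracing Mus: it sits inside (Mus,Ateles).
Tracing Melursus: it sits inside (Nomascus,Melursus).
The smallest clade enclosing both is ((Klebsiella,((Taxidea,(Mus,Ateles)),(Clostridium,((Musca,Rana),Lutra)))),(Nomascus,Melursus)); the answer is its 10 terminal taxa in alphabetical order.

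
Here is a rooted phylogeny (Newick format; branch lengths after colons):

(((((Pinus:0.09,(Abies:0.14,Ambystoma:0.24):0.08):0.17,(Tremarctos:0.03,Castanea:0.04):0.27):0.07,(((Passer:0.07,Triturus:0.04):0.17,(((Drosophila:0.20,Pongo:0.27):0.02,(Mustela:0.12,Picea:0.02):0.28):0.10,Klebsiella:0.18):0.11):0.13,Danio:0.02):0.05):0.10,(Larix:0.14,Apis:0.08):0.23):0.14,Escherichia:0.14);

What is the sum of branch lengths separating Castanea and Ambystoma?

The path runs Castanea → … → MRCA → … → Ambystoma; the MRCA is the node subtending ((Pinus,(Abies,Ambystoma)),(Tremarctos,Castanea)).
Branch lengths along that path: 0.04 + 0.27 + 0.17 + 0.08 + 0.24 = 0.80.

0.80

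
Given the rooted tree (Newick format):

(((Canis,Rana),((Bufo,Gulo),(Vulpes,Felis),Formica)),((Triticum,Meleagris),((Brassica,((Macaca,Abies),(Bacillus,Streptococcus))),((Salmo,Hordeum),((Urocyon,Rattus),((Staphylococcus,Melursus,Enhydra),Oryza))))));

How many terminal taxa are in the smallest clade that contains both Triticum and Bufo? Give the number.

The MRCA of Triticum and Bufo is the root, so the clade is the entire tree.
That clade contains 22 terminal taxa: Abies, Bacillus, Brassica, Bufo, Canis, Enhydra, Felis, Formica, Gulo, Hordeum, Macaca, Meleagris, Melursus, Oryza, Rana, Rattus, Salmo, Staphylococcus, Streptococcus, Triticum, Urocyon, Vulpes.

22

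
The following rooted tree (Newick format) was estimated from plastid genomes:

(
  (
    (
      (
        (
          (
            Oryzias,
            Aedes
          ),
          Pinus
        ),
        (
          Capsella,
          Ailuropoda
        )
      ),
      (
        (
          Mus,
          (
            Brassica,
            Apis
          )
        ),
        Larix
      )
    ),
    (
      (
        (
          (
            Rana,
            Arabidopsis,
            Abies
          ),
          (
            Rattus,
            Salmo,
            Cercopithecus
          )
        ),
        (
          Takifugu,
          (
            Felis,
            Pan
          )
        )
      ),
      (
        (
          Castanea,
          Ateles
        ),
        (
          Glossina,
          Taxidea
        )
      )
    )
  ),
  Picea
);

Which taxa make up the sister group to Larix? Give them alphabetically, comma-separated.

Larix attaches to the tree at the node subtending ((Mus,(Brassica,Apis)),Larix).
The other lineage descending from that same node — the sister group — is (Mus,(Brassica,Apis)); its 3 tips in alphabetical order are the answer.

Apis, Brassica, Mus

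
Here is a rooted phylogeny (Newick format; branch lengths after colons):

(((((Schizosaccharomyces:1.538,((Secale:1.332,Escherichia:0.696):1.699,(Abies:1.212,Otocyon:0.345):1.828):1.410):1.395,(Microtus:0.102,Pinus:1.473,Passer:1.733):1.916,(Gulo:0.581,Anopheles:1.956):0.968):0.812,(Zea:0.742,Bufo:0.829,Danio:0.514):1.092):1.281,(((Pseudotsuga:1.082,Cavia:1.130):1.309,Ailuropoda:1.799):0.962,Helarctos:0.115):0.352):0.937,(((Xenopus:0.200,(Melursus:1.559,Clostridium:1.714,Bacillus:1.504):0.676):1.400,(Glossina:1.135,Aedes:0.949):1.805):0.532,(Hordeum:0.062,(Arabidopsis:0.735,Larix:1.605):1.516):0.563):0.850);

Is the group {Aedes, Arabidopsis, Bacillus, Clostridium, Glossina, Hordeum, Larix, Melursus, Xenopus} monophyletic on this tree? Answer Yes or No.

Yes

The most recent common ancestor of these taxa subtends (((Xenopus,(Melursus,Clostridium,Bacillus)),(Glossina,Aedes)),(Hordeum,(Arabidopsis,Larix))).
That clade has exactly 9 tips — every listed taxon and nothing else — so the group is monophyletic.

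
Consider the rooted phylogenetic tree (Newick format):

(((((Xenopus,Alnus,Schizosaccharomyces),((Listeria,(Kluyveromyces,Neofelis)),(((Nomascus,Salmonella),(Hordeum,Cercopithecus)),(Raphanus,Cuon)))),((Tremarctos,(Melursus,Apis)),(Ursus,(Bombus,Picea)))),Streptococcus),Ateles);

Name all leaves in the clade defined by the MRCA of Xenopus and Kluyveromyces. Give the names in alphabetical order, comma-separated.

Tracing Xenopus: it sits inside (Xenopus,Alnus,Schizosaccharomyces).
Tracing Kluyveromyces: it sits inside (Kluyveromyces,Neofelis).
The smallest clade enclosing both is ((Xenopus,Alnus,Schizosaccharomyces),((Listeria,(Kluyveromyces,Neofelis)),(((Nomascus,Salmonella),(Hordeum,Cercopithecus)),(Raphanus,Cuon)))); the answer is its 12 terminal taxa in alphabetical order.

Alnus, Cercopithecus, Cuon, Hordeum, Kluyveromyces, Listeria, Neofelis, Nomascus, Raphanus, Salmonella, Schizosaccharomyces, Xenopus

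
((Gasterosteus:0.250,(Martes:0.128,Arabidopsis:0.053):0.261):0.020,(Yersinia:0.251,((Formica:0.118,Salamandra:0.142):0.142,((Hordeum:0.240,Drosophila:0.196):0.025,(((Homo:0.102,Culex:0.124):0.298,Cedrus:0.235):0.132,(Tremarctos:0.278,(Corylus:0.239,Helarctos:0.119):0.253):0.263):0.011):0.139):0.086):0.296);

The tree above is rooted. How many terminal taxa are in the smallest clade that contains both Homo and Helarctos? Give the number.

6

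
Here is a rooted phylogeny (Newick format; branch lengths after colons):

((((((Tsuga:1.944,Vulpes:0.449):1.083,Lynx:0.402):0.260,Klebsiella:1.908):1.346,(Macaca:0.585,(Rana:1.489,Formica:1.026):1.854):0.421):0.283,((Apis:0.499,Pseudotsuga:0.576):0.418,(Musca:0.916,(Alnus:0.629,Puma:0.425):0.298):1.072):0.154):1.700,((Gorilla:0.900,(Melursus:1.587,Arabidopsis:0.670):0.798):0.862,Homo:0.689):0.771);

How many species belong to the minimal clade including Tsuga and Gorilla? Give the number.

The MRCA of Tsuga and Gorilla is the root, so the clade is the entire tree.
That clade contains 16 terminal taxa: Alnus, Apis, Arabidopsis, Formica, Gorilla, Homo, Klebsiella, Lynx, Macaca, Melursus, Musca, Pseudotsuga, Puma, Rana, Tsuga, Vulpes.

16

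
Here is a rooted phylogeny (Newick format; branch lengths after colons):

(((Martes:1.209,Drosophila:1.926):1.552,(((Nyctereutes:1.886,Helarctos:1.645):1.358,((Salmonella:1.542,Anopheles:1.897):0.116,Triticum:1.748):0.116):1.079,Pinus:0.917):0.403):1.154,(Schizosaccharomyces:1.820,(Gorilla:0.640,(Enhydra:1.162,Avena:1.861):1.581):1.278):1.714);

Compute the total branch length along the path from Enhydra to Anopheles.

10.500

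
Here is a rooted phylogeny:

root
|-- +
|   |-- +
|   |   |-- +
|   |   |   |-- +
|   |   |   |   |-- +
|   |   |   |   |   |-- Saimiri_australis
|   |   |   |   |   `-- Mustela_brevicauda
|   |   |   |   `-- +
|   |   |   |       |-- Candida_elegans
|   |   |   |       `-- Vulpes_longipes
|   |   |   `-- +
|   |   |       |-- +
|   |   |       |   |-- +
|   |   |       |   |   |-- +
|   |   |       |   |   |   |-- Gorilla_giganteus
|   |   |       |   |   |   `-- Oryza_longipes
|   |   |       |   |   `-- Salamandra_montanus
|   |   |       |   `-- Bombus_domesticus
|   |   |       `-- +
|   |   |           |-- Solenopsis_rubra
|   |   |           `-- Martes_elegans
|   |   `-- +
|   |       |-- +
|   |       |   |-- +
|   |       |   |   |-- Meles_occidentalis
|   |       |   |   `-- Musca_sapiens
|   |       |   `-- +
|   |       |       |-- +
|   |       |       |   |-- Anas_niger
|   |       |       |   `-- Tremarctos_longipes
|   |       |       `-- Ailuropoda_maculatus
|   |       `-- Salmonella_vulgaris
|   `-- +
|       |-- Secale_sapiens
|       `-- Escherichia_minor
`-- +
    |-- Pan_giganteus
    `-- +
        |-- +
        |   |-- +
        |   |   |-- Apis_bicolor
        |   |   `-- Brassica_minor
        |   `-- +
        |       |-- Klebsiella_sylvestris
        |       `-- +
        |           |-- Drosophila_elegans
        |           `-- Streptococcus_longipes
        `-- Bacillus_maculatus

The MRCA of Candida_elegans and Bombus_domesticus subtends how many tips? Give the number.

10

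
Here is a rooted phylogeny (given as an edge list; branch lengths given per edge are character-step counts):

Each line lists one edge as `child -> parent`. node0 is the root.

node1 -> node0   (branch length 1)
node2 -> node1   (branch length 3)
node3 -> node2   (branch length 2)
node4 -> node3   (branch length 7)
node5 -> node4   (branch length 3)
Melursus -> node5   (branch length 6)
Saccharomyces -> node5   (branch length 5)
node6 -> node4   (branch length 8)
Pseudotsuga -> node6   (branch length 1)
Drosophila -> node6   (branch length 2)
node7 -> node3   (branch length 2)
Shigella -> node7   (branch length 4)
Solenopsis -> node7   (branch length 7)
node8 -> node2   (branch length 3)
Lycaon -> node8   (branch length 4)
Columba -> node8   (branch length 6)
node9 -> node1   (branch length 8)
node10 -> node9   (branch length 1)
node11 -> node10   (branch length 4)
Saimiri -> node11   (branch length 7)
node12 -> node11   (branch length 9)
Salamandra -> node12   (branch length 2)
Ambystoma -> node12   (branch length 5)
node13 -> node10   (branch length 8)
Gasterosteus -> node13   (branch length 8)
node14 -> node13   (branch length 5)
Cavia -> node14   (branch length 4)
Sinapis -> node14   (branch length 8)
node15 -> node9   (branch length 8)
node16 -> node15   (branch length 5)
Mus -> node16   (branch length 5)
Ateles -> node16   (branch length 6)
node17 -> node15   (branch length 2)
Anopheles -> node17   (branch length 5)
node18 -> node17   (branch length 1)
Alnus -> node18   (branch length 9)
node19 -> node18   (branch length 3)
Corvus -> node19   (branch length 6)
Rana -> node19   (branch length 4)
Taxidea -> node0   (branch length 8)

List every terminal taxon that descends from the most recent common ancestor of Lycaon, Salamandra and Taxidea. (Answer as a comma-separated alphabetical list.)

Tracing Lycaon: it sits inside (Lycaon,Columba).
Tracing Salamandra: it sits inside (Salamandra,Ambystoma).
Tracing Taxidea: it attaches directly to the root.
The smallest clade enclosing all 3 is the whole tree (their MRCA is the root), so the answer is all 21 tips in alphabetical order.

Alnus, Ambystoma, Anopheles, Ateles, Cavia, Columba, Corvus, Drosophila, Gasterosteus, Lycaon, Melursus, Mus, Pseudotsuga, Rana, Saccharomyces, Saimiri, Salamandra, Shigella, Sinapis, Solenopsis, Taxidea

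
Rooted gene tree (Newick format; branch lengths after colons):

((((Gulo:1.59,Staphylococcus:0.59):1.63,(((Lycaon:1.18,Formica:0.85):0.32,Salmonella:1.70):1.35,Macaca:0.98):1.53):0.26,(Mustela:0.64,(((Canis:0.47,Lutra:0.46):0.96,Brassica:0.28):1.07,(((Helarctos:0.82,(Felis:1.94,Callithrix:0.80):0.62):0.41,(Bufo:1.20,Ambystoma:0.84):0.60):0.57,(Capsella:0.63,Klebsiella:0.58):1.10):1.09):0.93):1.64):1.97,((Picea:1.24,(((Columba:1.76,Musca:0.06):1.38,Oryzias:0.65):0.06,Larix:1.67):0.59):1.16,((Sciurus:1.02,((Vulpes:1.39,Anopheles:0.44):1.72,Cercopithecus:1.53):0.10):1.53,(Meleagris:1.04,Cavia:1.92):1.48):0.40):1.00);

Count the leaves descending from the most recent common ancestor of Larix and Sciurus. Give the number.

The MRCA of Larix and Sciurus is the node subtending ((Picea,(((Columba,Musca),Oryzias),Larix)),((Sciurus,((Vulpes,Anopheles),Cercopithecus)),(Meleagris,Cavia))).
That clade contains 11 terminal taxa: Anopheles, Cavia, Cercopithecus, Columba, Larix, Meleagris, Musca, Oryzias, Picea, Sciurus, Vulpes.

11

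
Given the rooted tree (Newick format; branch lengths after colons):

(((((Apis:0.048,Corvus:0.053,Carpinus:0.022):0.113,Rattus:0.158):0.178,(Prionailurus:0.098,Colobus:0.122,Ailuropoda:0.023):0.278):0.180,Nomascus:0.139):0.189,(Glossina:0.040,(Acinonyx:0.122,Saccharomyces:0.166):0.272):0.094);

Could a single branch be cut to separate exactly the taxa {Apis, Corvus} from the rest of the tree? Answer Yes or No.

No

The MRCA of the listed taxa subtends (Apis,Corvus,Carpinus).
That clade also contains Carpinus, which is not in the proposed group, so the group is not monophyletic.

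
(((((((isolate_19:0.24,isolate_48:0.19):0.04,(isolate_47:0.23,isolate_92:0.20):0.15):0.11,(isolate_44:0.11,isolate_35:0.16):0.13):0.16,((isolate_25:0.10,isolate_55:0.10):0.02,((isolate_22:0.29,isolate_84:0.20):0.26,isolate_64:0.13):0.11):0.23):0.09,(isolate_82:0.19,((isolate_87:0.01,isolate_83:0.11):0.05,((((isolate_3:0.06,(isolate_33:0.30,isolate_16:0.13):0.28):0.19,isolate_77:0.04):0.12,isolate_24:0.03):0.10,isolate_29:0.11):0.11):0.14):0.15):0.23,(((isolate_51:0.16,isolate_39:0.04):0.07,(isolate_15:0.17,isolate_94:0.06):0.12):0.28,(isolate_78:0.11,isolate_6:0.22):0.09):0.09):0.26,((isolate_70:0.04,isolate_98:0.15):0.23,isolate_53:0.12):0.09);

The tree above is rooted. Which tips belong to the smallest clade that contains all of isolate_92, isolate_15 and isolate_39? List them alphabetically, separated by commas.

Tracing isolate_92: it sits inside (isolate_47,isolate_92).
Tracing isolate_15: it sits inside (isolate_15,isolate_94).
Tracing isolate_39: it sits inside (isolate_51,isolate_39).
The smallest clade enclosing all 3 is ((((((isolate_19,isolate_48),(isolate_47,isolate_92)),(isolate_44,isolate_35)),((isolate_25,isolate_55),((isolate_22,isolate_84),isolate_64))),(isolate_82,((isolate_87,isolate_83),((((isolate_3,(isolate_33,isolate_16)),isolate_77),isolate_24),isolate_29)))),(((isolate_51,isolate_39),(isolate_15,isolate_94)),(isolate_78,isolate_6))); the answer is its 26 terminal taxa in alphabetical order.

isolate_15, isolate_16, isolate_19, isolate_22, isolate_24, isolate_25, isolate_29, isolate_3, isolate_33, isolate_35, isolate_39, isolate_44, isolate_47, isolate_48, isolate_51, isolate_55, isolate_6, isolate_64, isolate_77, isolate_78, isolate_82, isolate_83, isolate_84, isolate_87, isolate_92, isolate_94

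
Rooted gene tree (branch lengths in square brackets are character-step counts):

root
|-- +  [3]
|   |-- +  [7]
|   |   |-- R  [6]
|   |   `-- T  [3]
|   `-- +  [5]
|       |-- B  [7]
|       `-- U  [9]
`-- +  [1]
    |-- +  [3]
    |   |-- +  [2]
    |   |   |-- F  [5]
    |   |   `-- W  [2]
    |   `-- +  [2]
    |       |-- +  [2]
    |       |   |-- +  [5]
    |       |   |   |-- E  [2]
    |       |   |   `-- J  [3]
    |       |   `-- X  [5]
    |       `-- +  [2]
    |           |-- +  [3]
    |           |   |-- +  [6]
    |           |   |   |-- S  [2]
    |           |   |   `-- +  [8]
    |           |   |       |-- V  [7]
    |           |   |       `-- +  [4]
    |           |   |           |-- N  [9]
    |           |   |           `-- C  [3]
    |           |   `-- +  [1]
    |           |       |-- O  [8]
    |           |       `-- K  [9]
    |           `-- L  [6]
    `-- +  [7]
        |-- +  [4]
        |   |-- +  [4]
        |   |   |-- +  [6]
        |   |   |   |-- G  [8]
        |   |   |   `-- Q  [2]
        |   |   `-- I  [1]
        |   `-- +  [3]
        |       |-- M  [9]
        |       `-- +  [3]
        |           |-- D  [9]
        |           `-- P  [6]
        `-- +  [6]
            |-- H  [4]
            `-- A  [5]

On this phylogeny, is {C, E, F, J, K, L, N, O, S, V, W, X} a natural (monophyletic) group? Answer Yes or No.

The most recent common ancestor of these taxa subtends ((F,W),(((E,J),X),(((S,(V,(N,C))),(O,K)),L))).
That clade has exactly 12 tips — every listed taxon and nothing else — so the group is monophyletic.

Yes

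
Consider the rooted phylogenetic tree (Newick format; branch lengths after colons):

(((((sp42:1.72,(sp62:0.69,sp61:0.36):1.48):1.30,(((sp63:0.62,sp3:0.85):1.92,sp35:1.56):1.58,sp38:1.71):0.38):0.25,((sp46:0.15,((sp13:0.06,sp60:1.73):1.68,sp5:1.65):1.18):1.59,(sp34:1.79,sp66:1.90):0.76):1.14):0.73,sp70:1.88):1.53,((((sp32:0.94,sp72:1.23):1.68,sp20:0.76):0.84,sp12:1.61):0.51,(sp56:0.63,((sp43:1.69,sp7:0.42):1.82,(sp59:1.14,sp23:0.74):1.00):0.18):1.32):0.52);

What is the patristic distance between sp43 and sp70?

The path runs sp43 → … → MRCA → … → sp70; the MRCA is the root of the tree.
Branch lengths along that path: 1.69 + 1.82 + 0.18 + 1.32 + 0.52 + 1.53 + 1.88 = 8.94.

8.94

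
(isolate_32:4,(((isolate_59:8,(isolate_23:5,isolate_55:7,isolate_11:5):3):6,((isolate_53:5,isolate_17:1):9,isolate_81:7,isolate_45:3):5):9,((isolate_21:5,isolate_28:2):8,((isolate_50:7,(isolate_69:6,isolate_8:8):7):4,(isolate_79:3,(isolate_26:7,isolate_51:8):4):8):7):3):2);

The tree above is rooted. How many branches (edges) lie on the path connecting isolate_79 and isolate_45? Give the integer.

7

The MRCA of isolate_79 and isolate_45 is the node subtending (((isolate_59,(isolate_23,isolate_55,isolate_11)),((isolate_53,isolate_17),isolate_81,isolate_45)),((isolate_21,isolate_28),((isolate_50,(isolate_69,isolate_8)),(isolate_79,(isolate_26,isolate_51))))).
From isolate_79 up to that node: 4 branches. From isolate_45 up to the same node: 3 branches. Total: 4 + 3 = 7.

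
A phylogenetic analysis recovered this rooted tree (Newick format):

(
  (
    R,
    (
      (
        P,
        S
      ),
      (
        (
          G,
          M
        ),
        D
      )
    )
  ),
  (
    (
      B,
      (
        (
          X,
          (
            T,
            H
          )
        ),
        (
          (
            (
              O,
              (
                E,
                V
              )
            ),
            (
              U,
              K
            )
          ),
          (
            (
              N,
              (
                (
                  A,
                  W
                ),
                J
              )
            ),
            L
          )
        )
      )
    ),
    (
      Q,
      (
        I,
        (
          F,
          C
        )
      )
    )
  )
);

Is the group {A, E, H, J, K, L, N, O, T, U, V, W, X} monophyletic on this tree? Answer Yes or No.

Yes

The most recent common ancestor of these taxa subtends ((X,(T,H)),(((O,(E,V)),(U,K)),((N,((A,W),J)),L))).
That clade has exactly 13 tips — every listed taxon and nothing else — so the group is monophyletic.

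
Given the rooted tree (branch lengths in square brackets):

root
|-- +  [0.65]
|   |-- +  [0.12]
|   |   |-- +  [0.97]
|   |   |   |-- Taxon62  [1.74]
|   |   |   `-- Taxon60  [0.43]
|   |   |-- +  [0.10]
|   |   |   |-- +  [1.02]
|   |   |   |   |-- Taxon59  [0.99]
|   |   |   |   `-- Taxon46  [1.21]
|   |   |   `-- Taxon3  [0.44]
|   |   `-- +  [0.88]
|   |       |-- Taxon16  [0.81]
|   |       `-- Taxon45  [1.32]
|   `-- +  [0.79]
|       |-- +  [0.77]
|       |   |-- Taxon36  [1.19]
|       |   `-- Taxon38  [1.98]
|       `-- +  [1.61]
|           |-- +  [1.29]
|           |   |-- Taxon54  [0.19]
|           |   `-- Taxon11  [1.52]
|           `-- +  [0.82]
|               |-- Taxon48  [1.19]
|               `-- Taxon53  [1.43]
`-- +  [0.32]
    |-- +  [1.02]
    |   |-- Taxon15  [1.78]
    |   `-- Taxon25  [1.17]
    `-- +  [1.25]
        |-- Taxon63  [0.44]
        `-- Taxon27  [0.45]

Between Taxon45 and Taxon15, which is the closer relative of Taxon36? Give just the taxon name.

The MRCA of Taxon36 and Taxon45 subtends (((Taxon62,Taxon60),((Taxon59,Taxon46),Taxon3),(Taxon16,Taxon45)),((Taxon36,Taxon38),((Taxon54,Taxon11),(Taxon48,Taxon53)))) (13 taxa).
The MRCA of Taxon36 and Taxon15 is the root, subtending the entire tree (17 taxa).
The first is nested inside the second, so Taxon36 shares a more recent common ancestor with Taxon45.

Taxon45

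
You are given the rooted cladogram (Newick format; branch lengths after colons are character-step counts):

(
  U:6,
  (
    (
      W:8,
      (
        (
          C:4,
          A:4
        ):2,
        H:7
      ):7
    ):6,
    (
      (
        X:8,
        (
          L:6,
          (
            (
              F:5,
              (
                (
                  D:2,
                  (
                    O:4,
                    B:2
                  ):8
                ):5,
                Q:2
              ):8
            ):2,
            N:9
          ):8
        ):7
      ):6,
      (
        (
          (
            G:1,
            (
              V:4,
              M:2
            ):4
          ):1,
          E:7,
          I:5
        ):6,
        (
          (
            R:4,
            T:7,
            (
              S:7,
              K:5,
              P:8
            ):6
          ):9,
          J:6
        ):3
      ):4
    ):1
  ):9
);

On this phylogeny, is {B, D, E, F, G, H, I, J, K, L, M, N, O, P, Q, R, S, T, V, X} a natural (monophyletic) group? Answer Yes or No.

No

The MRCA of the listed taxa subtends ((W,((C,A),H)),((X,(L,((F,((D,(O,B)),Q)),N))),(((G,(V,M)),E,I),((R,T,(S,K,P)),J)))).
That clade also contains A, C, W, which are not in the proposed group, so the group is not monophyletic.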